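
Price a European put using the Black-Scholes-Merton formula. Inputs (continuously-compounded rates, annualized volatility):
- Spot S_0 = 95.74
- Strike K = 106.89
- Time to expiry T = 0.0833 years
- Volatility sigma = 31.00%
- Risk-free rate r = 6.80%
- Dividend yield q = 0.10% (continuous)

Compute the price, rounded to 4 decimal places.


d1 = (ln(S/K) + (r - q + 0.5*sigma^2) * T) / (sigma * sqrt(T)) = -1.12416290
d2 = d1 - sigma * sqrt(T) = -1.21363429
exp(-rT) = 0.99435161; exp(-qT) = 0.99991670
P = K * exp(-rT) * N(-d2) - S_0 * exp(-qT) * N(-d1)
N(-d1) = 0.86952804; N(-d2) = 0.88755630
P = 106.8900 * 0.99435161 * 0.88755630 - 95.7400 * 0.99991670 * 0.86952804 = 11.0933

Answer: Price = 11.0933


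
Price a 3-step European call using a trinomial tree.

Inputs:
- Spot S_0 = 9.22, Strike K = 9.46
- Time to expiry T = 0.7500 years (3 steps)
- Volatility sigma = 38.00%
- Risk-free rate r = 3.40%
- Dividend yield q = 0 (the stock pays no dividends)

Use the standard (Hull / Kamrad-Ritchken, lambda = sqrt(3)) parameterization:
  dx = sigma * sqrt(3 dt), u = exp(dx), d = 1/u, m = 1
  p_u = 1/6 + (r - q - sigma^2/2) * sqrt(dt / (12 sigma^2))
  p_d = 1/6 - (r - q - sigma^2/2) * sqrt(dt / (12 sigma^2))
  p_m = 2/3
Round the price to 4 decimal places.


dt = T/N = 0.250000; dx = sigma*sqrt(3*dt) = 0.329090
u = exp(dx) = 1.389702; d = 1/u = 0.719579
p_u = 0.152157, p_m = 0.666667, p_d = 0.181176
Discount per step: exp(-r*dt) = 0.991536
Stock lattice S(k, j) with j the centered position index:
  k=0: S(0,+0) = 9.2200
  k=1: S(1,-1) = 6.6345; S(1,+0) = 9.2200; S(1,+1) = 12.8131
  k=2: S(2,-2) = 4.7741; S(2,-1) = 6.6345; S(2,+0) = 9.2200; S(2,+1) = 12.8131; S(2,+2) = 17.8063
  k=3: S(3,-3) = 3.4353; S(3,-2) = 4.7741; S(3,-1) = 6.6345; S(3,+0) = 9.2200; S(3,+1) = 12.8131; S(3,+2) = 17.8063; S(3,+3) = 24.7455
Terminal payoffs V(N, j) = max(S_T - K, 0):
  V(3,-3) = 0.000000; V(3,-2) = 0.000000; V(3,-1) = 0.000000; V(3,+0) = 0.000000; V(3,+1) = 3.353057; V(3,+2) = 8.346336; V(3,+3) = 15.285509
Backward induction: V(k, j) = exp(-r*dt) * [p_u * V(k+1, j+1) + p_m * V(k+1, j) + p_d * V(k+1, j-1)]
  V(2,-2) = exp(-r*dt) * [p_u*0.000000 + p_m*0.000000 + p_d*0.000000] = 0.000000
  V(2,-1) = exp(-r*dt) * [p_u*0.000000 + p_m*0.000000 + p_d*0.000000] = 0.000000
  V(2,+0) = exp(-r*dt) * [p_u*3.353057 + p_m*0.000000 + p_d*0.000000] = 0.505873
  V(2,+1) = exp(-r*dt) * [p_u*8.346336 + p_m*3.353057 + p_d*0.000000] = 3.475655
  V(2,+2) = exp(-r*dt) * [p_u*15.285509 + p_m*8.346336 + p_d*3.353057] = 8.425592
  V(1,-1) = exp(-r*dt) * [p_u*0.505873 + p_m*0.000000 + p_d*0.000000] = 0.076321
  V(1,+0) = exp(-r*dt) * [p_u*3.475655 + p_m*0.505873 + p_d*0.000000] = 0.858763
  V(1,+1) = exp(-r*dt) * [p_u*8.425592 + p_m*3.475655 + p_d*0.505873] = 3.659529
  V(0,+0) = exp(-r*dt) * [p_u*3.659529 + p_m*0.858763 + p_d*0.076321] = 1.133483

Answer: Price = V(0,0) = 1.1335


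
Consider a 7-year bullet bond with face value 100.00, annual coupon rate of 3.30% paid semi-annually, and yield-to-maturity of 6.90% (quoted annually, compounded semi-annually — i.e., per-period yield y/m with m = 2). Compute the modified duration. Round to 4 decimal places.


Answer: Modified duration = 5.9993

Derivation:
Coupon per period c = face * coupon_rate / m = 1.650000
Periods per year m = 2; per-period yield y/m = 0.034500
Number of cashflows N = 14
Cashflows (t years, CF_t, discount factor 1/(1+y/m)^(m*t), PV):
  t = 0.5000: CF_t = 1.650000, DF = 0.966651, PV = 1.594973
  t = 1.0000: CF_t = 1.650000, DF = 0.934413, PV = 1.541782
  t = 1.5000: CF_t = 1.650000, DF = 0.903251, PV = 1.490364
  t = 2.0000: CF_t = 1.650000, DF = 0.873128, PV = 1.440662
  t = 2.5000: CF_t = 1.650000, DF = 0.844010, PV = 1.392616
  t = 3.0000: CF_t = 1.650000, DF = 0.815863, PV = 1.346173
  t = 3.5000: CF_t = 1.650000, DF = 0.788654, PV = 1.301279
  t = 4.0000: CF_t = 1.650000, DF = 0.762353, PV = 1.257882
  t = 4.5000: CF_t = 1.650000, DF = 0.736929, PV = 1.215933
  t = 5.0000: CF_t = 1.650000, DF = 0.712353, PV = 1.175382
  t = 5.5000: CF_t = 1.650000, DF = 0.688596, PV = 1.136184
  t = 6.0000: CF_t = 1.650000, DF = 0.665632, PV = 1.098292
  t = 6.5000: CF_t = 1.650000, DF = 0.643433, PV = 1.061665
  t = 7.0000: CF_t = 101.650000, DF = 0.621975, PV = 63.223779
Price P = sum_t PV_t = 80.276967
First compute Macaulay numerator sum_t t * PV_t:
  t * PV_t at t = 0.5000: 0.797487
  t * PV_t at t = 1.0000: 1.541782
  t * PV_t at t = 1.5000: 2.235547
  t * PV_t at t = 2.0000: 2.881323
  t * PV_t at t = 2.5000: 3.481541
  t * PV_t at t = 3.0000: 4.038520
  t * PV_t at t = 3.5000: 4.554477
  t * PV_t at t = 4.0000: 5.031529
  t * PV_t at t = 4.5000: 5.471697
  t * PV_t at t = 5.0000: 5.876909
  t * PV_t at t = 5.5000: 6.249010
  t * PV_t at t = 6.0000: 6.589755
  t * PV_t at t = 6.5000: 6.900823
  t * PV_t at t = 7.0000: 442.566455
Macaulay duration D = 498.216853 / 80.276967 = 6.206224
Modified duration = D / (1 + y/m) = 6.206224 / (1 + 0.034500) = 5.999250


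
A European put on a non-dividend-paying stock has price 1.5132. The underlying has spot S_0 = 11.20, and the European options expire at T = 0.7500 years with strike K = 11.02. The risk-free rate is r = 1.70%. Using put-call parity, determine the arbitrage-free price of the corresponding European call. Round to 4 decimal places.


Put-call parity: C - P = S_0 * exp(-qT) - K * exp(-rT).
S_0 * exp(-qT) = 11.2000 * 1.00000000 = 11.20000000
K * exp(-rT) = 11.0200 * 0.98733094 = 10.88038692
C = P + S*exp(-qT) - K*exp(-rT)
C = 1.5132 + 11.20000000 - 10.88038692 = 1.8328

Answer: Call price = 1.8328


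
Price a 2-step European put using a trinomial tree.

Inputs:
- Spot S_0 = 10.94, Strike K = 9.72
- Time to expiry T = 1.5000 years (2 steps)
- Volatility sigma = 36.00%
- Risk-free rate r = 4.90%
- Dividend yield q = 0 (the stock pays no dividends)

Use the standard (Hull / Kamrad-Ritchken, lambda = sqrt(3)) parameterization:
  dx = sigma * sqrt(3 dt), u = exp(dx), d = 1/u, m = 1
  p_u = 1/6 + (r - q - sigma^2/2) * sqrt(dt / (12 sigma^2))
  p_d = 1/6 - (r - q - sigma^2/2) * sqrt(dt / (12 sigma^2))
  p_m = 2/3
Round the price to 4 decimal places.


dt = T/N = 0.750000; dx = sigma*sqrt(3*dt) = 0.540000
u = exp(dx) = 1.716007; d = 1/u = 0.582748
p_u = 0.155694, p_m = 0.666667, p_d = 0.177639
Discount per step: exp(-r*dt) = 0.963917
Stock lattice S(k, j) with j the centered position index:
  k=0: S(0,+0) = 10.9400
  k=1: S(1,-1) = 6.3753; S(1,+0) = 10.9400; S(1,+1) = 18.7731
  k=2: S(2,-2) = 3.7152; S(2,-1) = 6.3753; S(2,+0) = 10.9400; S(2,+1) = 18.7731; S(2,+2) = 32.2148
Terminal payoffs V(N, j) = max(K - S_T, 0):
  V(2,-2) = 6.004825; V(2,-1) = 3.344734; V(2,+0) = 0.000000; V(2,+1) = 0.000000; V(2,+2) = 0.000000
Backward induction: V(k, j) = exp(-r*dt) * [p_u * V(k+1, j+1) + p_m * V(k+1, j) + p_d * V(k+1, j-1)]
  V(1,-1) = exp(-r*dt) * [p_u*0.000000 + p_m*3.344734 + p_d*6.004825] = 3.177565
  V(1,+0) = exp(-r*dt) * [p_u*0.000000 + p_m*0.000000 + p_d*3.344734] = 0.572716
  V(1,+1) = exp(-r*dt) * [p_u*0.000000 + p_m*0.000000 + p_d*0.000000] = 0.000000
  V(0,+0) = exp(-r*dt) * [p_u*0.000000 + p_m*0.572716 + p_d*3.177565] = 0.912126

Answer: Price = V(0,0) = 0.9121


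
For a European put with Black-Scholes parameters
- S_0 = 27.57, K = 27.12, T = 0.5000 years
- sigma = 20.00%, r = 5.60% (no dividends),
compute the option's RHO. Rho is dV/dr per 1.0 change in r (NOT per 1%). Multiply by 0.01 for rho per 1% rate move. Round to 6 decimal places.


Answer: Rho = -5.323713

Derivation:
d1 = 0.3850674567; d2 = 0.2436461004
phi(d1) = 0.3704351044; exp(-qT) = 1.0000000000; exp(-rT) = 0.9723883668
N(-d2) = 0.4037524605
Rho = -K*T*exp(-rT)*N(-d2) = -27.1200 * 0.5000 * 0.9723883668 * 0.4037524605 = -5.323713


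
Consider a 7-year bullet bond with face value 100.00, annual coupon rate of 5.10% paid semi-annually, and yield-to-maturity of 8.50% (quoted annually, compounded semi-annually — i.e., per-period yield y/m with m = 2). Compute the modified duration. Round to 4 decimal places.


Answer: Modified duration = 5.6076

Derivation:
Coupon per period c = face * coupon_rate / m = 2.550000
Periods per year m = 2; per-period yield y/m = 0.042500
Number of cashflows N = 14
Cashflows (t years, CF_t, discount factor 1/(1+y/m)^(m*t), PV):
  t = 0.5000: CF_t = 2.550000, DF = 0.959233, PV = 2.446043
  t = 1.0000: CF_t = 2.550000, DF = 0.920127, PV = 2.346324
  t = 1.5000: CF_t = 2.550000, DF = 0.882616, PV = 2.250671
  t = 2.0000: CF_t = 2.550000, DF = 0.846634, PV = 2.158917
  t = 2.5000: CF_t = 2.550000, DF = 0.812119, PV = 2.070904
  t = 3.0000: CF_t = 2.550000, DF = 0.779011, PV = 1.986478
  t = 3.5000: CF_t = 2.550000, DF = 0.747253, PV = 1.905495
  t = 4.0000: CF_t = 2.550000, DF = 0.716789, PV = 1.827813
  t = 4.5000: CF_t = 2.550000, DF = 0.687568, PV = 1.753297
  t = 5.0000: CF_t = 2.550000, DF = 0.659537, PV = 1.681820
  t = 5.5000: CF_t = 2.550000, DF = 0.632650, PV = 1.613257
  t = 6.0000: CF_t = 2.550000, DF = 0.606858, PV = 1.547488
  t = 6.5000: CF_t = 2.550000, DF = 0.582118, PV = 1.484401
  t = 7.0000: CF_t = 102.550000, DF = 0.558387, PV = 57.262562
Price P = sum_t PV_t = 82.335470
First compute Macaulay numerator sum_t t * PV_t:
  t * PV_t at t = 0.5000: 1.223022
  t * PV_t at t = 1.0000: 2.346324
  t * PV_t at t = 1.5000: 3.376006
  t * PV_t at t = 2.0000: 4.317834
  t * PV_t at t = 2.5000: 5.177259
  t * PV_t at t = 3.0000: 5.959435
  t * PV_t at t = 3.5000: 6.669231
  t * PV_t at t = 4.0000: 7.311250
  t * PV_t at t = 4.5000: 7.889839
  t * PV_t at t = 5.0000: 8.409101
  t * PV_t at t = 5.5000: 8.872912
  t * PV_t at t = 6.0000: 9.284931
  t * PV_t at t = 6.5000: 9.648609
  t * PV_t at t = 7.0000: 400.837933
Macaulay duration D = 481.323685 / 82.335470 = 5.845885
Modified duration = D / (1 + y/m) = 5.845885 / (1 + 0.042500) = 5.607563


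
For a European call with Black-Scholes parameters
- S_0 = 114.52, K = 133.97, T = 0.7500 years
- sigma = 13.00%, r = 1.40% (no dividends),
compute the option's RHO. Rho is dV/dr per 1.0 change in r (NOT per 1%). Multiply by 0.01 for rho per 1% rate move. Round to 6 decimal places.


Answer: Rho = 8.699128

Derivation:
d1 = -1.2437804804; d2 = -1.3563637829
phi(d1) = 0.1840710463; exp(-qT) = 1.0000000000; exp(-rT) = 0.9895549326
N(d2) = 0.0874917253
Rho = K*T*exp(-rT)*N(d2) = 133.9700 * 0.7500 * 0.9895549326 * 0.0874917253 = 8.699128


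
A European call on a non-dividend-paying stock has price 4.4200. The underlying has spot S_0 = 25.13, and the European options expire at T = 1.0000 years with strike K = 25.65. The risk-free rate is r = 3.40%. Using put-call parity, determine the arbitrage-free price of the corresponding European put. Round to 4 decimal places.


Answer: Put price = 4.0826

Derivation:
Put-call parity: C - P = S_0 * exp(-qT) - K * exp(-rT).
S_0 * exp(-qT) = 25.1300 * 1.00000000 = 25.13000000
K * exp(-rT) = 25.6500 * 0.96657150 = 24.79255909
P = C - S*exp(-qT) + K*exp(-rT)
P = 4.4200 - 25.13000000 + 24.79255909 = 4.0826


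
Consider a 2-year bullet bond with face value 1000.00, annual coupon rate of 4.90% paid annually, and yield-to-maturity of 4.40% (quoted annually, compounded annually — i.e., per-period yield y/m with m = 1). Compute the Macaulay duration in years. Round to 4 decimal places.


Answer: Macaulay duration = 1.9535 years

Derivation:
Coupon per period c = face * coupon_rate / m = 49.000000
Periods per year m = 1; per-period yield y/m = 0.044000
Number of cashflows N = 2
Cashflows (t years, CF_t, discount factor 1/(1+y/m)^(m*t), PV):
  t = 1.0000: CF_t = 49.000000, DF = 0.957854, PV = 46.934866
  t = 2.0000: CF_t = 1049.000000, DF = 0.917485, PV = 962.441831
Price P = sum_t PV_t = 1009.376697
Macaulay numerator sum_t t * PV_t:
  t * PV_t at t = 1.0000: 46.934866
  t * PV_t at t = 2.0000: 1924.883663
Macaulay duration D = (sum_t t * PV_t) / P = 1971.818529 / 1009.376697 = 1.953501


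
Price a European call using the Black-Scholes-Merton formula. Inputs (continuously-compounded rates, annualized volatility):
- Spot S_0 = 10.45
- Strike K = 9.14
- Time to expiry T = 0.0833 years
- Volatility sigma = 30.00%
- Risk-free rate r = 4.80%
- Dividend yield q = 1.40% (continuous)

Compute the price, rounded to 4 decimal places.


d1 = (ln(S/K) + (r - q + 0.5*sigma^2) * T) / (sigma * sqrt(T)) = 1.62293629
d2 = d1 - sigma * sqrt(T) = 1.53635107
exp(-rT) = 0.99600958; exp(-qT) = 0.99883448
C = S_0 * exp(-qT) * N(d1) - K * exp(-rT) * N(d2)
N(d1) = 0.94769849; N(d2) = 0.93777385
C = 10.4500 * 0.99883448 * 0.94769849 - 9.1400 * 0.99600958 * 0.93777385 = 1.3549

Answer: Price = 1.3549


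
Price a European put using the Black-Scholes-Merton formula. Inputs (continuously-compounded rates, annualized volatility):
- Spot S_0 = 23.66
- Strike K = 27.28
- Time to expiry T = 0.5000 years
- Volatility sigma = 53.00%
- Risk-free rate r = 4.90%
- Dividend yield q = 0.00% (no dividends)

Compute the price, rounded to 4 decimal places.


Answer: Price = 5.3976

Derivation:
d1 = (ln(S/K) + (r - q + 0.5*sigma^2) * T) / (sigma * sqrt(T)) = -0.12712706
d2 = d1 - sigma * sqrt(T) = -0.50189365
exp(-rT) = 0.97579769; exp(-qT) = 1.00000000
P = K * exp(-rT) * N(-d2) - S_0 * exp(-qT) * N(-d1)
N(-d1) = 0.55058008; N(-d2) = 0.69212883
P = 27.2800 * 0.97579769 * 0.69212883 - 23.6600 * 1.00000000 * 0.55058008 = 5.3976


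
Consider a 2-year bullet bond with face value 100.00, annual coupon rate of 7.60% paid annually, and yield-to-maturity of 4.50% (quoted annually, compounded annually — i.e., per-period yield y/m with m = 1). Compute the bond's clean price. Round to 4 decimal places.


Answer: Price = 105.8053

Derivation:
Coupon per period c = face * coupon_rate / m = 7.600000
Periods per year m = 1; per-period yield y/m = 0.045000
Number of cashflows N = 2
Cashflows (t years, CF_t, discount factor 1/(1+y/m)^(m*t), PV):
  t = 1.0000: CF_t = 7.600000, DF = 0.956938, PV = 7.272727
  t = 2.0000: CF_t = 107.600000, DF = 0.915730, PV = 98.532543
Price P = sum_t PV_t = 105.805270


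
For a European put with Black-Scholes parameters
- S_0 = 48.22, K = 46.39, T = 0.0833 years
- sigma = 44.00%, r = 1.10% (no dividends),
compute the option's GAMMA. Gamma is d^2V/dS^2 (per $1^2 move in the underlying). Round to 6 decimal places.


d1 = 0.3753765918; d2 = 0.2483849385
phi(d1) = 0.3718025571; exp(-qT) = 1.0000000000; exp(-rT) = 0.9990841197
Gamma = exp(-qT) * phi(d1) / (S * sigma * sqrt(T)) = 1.0000000000 * 0.3718025571 / (48.2200 * 0.4400 * 0.2886173938) = 0.060717

Answer: Gamma = 0.060717


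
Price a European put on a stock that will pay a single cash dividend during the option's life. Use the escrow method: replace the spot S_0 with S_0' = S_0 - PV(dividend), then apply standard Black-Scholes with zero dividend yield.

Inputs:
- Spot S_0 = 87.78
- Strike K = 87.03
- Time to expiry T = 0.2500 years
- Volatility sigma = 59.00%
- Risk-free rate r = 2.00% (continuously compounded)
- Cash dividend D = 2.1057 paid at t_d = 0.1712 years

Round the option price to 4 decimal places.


Answer: Price = 10.5646

Derivation:
PV(D) = D * exp(-r * t_d) = 2.1057 * 0.99658186 = 2.09850241
S_0' = S_0 - PV(D) = 87.7800 - 2.09850241 = 85.68149759
d1 = (ln(S_0'/K) + (r + sigma^2/2)*T) / (sigma*sqrt(T)) = 0.11151362
d2 = d1 - sigma*sqrt(T) = -0.18348638
exp(-rT) = 0.99501248
N(-d1) = 0.45560453; N(-d2) = 0.57279180
P = K * exp(-rT) * N(-d2) - S_0' * N(-d1) = 87.0300 * 0.99501248 * 0.57279180 - 85.68149759 * 0.45560453 = 10.5646


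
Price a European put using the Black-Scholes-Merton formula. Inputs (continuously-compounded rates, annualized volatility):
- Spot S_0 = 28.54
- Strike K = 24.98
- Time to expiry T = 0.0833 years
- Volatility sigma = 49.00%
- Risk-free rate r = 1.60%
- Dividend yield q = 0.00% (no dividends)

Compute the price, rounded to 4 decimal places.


Answer: Price = 0.3440

Derivation:
d1 = (ln(S/K) + (r - q + 0.5*sigma^2) * T) / (sigma * sqrt(T)) = 1.02221393
d2 = d1 - sigma * sqrt(T) = 0.88079140
exp(-rT) = 0.99866809; exp(-qT) = 1.00000000
P = K * exp(-rT) * N(-d2) - S_0 * exp(-qT) * N(-d1)
N(-d1) = 0.15333983; N(-d2) = 0.18921537
P = 24.9800 * 0.99866809 * 0.18921537 - 28.5400 * 1.00000000 * 0.15333983 = 0.3440


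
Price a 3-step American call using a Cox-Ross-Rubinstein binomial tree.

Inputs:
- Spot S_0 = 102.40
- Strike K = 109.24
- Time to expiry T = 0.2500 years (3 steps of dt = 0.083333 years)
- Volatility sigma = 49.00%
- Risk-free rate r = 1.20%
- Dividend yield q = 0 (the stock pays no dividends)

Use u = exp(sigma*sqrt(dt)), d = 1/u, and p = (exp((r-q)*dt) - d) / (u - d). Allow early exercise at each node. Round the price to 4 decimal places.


dt = T/N = 0.083333
u = exp(sigma*sqrt(dt)) = 1.151944; d = 1/u = 0.868098
p = (exp((r-q)*dt) - d) / (u - d) = 0.468221
Discount per step: exp(-r*dt) = 0.999000
Stock lattice S(k, i) with i counting down-moves:
  k=0: S(0,0) = 102.4000
  k=1: S(1,0) = 117.9590; S(1,1) = 88.8932
  k=2: S(2,0) = 135.8822; S(2,1) = 102.4000; S(2,2) = 77.1680
  k=3: S(3,0) = 156.5287; S(3,1) = 117.9590; S(3,2) = 88.8932; S(3,3) = 66.9894
Terminal payoffs V(N, i) = max(S_T - K, 0):
  V(3,0) = 47.288666; V(3,1) = 8.719050; V(3,2) = 0.000000; V(3,3) = 0.000000
Backward induction: V(k, i) = exp(-r*dt) * [p * V(k+1, i) + (1-p) * V(k+1, i+1)]; then take max(V_cont, immediate exercise) for American.
  V(2,0) = exp(-r*dt) * [p*47.288666 + (1-p)*8.719050] = 26.751387; exercise = 26.642201; V(2,0) = max -> 26.751387
  V(2,1) = exp(-r*dt) * [p*8.719050 + (1-p)*0.000000] = 4.078361; exercise = 0.000000; V(2,1) = max -> 4.078361
  V(2,2) = exp(-r*dt) * [p*0.000000 + (1-p)*0.000000] = 0.000000; exercise = 0.000000; V(2,2) = max -> 0.000000
  V(1,0) = exp(-r*dt) * [p*26.751387 + (1-p)*4.078361] = 14.679660; exercise = 8.719050; V(1,0) = max -> 14.679660
  V(1,1) = exp(-r*dt) * [p*4.078361 + (1-p)*0.000000] = 1.907666; exercise = 0.000000; V(1,1) = max -> 1.907666
  V(0,0) = exp(-r*dt) * [p*14.679660 + (1-p)*1.907666] = 7.879897; exercise = 0.000000; V(0,0) = max -> 7.879897

Answer: Price = V(0,0) = 7.8799


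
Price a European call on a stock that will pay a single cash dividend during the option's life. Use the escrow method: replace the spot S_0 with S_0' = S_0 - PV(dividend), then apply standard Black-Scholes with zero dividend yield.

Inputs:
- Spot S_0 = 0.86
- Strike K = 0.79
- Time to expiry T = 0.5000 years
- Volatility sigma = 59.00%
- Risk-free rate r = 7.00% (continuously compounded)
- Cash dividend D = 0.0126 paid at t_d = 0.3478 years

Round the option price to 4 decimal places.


PV(D) = D * exp(-r * t_d) = 0.0126 * 0.97594797 = 0.01229694
S_0' = S_0 - PV(D) = 0.8600 - 0.01229694 = 0.84770306
d1 = (ln(S_0'/K) + (r + sigma^2/2)*T) / (sigma*sqrt(T)) = 0.46147097
d2 = d1 - sigma*sqrt(T) = 0.04427797
exp(-rT) = 0.96560542
N(d1) = 0.67776963; N(d2) = 0.51765858
C = S_0' * N(d1) - K * exp(-rT) * N(d2) = 0.84770306 * 0.67776963 - 0.7900 * 0.96560542 * 0.51765858 = 0.1797

Answer: Price = 0.1797


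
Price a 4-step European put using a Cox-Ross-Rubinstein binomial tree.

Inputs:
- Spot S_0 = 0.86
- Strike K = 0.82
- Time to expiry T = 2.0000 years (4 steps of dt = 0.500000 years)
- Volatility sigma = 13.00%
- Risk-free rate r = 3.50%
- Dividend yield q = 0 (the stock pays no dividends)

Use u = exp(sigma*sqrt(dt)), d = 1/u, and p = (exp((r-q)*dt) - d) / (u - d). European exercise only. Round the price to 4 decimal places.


dt = T/N = 0.500000
u = exp(sigma*sqrt(dt)) = 1.096281; d = 1/u = 0.912175
p = (exp((r-q)*dt) - d) / (u - d) = 0.572925
Discount per step: exp(-r*dt) = 0.982652
Stock lattice S(k, i) with i counting down-moves:
  k=0: S(0,0) = 0.8600
  k=1: S(1,0) = 0.9428; S(1,1) = 0.7845
  k=2: S(2,0) = 1.0336; S(2,1) = 0.8600; S(2,2) = 0.7156
  k=3: S(3,0) = 1.1331; S(3,1) = 0.9428; S(3,2) = 0.7845; S(3,3) = 0.6527
  k=4: S(4,0) = 1.2422; S(4,1) = 1.0336; S(4,2) = 0.8600; S(4,3) = 0.7156; S(4,4) = 0.5954
Terminal payoffs V(N, i) = max(K - S_T, 0):
  V(4,0) = 0.000000; V(4,1) = 0.000000; V(4,2) = 0.000000; V(4,3) = 0.104426; V(4,4) = 0.224598
Backward induction: V(k, i) = exp(-r*dt) * [p * V(k+1, i) + (1-p) * V(k+1, i+1)].
  V(3,0) = exp(-r*dt) * [p*0.000000 + (1-p)*0.000000] = 0.000000
  V(3,1) = exp(-r*dt) * [p*0.000000 + (1-p)*0.000000] = 0.000000
  V(3,2) = exp(-r*dt) * [p*0.000000 + (1-p)*0.104426] = 0.043824
  V(3,3) = exp(-r*dt) * [p*0.104426 + (1-p)*0.224598] = 0.153047
  V(2,0) = exp(-r*dt) * [p*0.000000 + (1-p)*0.000000] = 0.000000
  V(2,1) = exp(-r*dt) * [p*0.000000 + (1-p)*0.043824] = 0.018392
  V(2,2) = exp(-r*dt) * [p*0.043824 + (1-p)*0.153047] = 0.088901
  V(1,0) = exp(-r*dt) * [p*0.000000 + (1-p)*0.018392] = 0.007718
  V(1,1) = exp(-r*dt) * [p*0.018392 + (1-p)*0.088901] = 0.047663
  V(0,0) = exp(-r*dt) * [p*0.007718 + (1-p)*0.047663] = 0.024348

Answer: Price = V(0,0) = 0.0243


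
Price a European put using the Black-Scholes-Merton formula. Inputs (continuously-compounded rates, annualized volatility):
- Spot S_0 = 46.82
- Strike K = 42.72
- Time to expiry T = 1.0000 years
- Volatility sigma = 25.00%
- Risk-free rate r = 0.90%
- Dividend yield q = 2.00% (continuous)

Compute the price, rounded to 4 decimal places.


Answer: Price = 2.8356

Derivation:
d1 = (ln(S/K) + (r - q + 0.5*sigma^2) * T) / (sigma * sqrt(T)) = 0.44757307
d2 = d1 - sigma * sqrt(T) = 0.19757307
exp(-rT) = 0.99104038; exp(-qT) = 0.98019867
P = K * exp(-rT) * N(-d2) - S_0 * exp(-qT) * N(-d1)
N(-d1) = 0.32723067; N(-d2) = 0.42168955
P = 42.7200 * 0.99104038 * 0.42168955 - 46.8200 * 0.98019867 * 0.32723067 = 2.8356


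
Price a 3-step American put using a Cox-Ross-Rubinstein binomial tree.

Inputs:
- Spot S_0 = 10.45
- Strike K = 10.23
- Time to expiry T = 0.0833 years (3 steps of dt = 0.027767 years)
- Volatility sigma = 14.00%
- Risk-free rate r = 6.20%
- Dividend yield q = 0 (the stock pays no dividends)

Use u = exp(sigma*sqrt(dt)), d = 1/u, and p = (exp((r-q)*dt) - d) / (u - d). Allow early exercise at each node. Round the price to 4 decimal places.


Answer: Price = V(0,0) = 0.0610

Derivation:
dt = T/N = 0.027767
u = exp(sigma*sqrt(dt)) = 1.023603; d = 1/u = 0.976941
p = (exp((r-q)*dt) - d) / (u - d) = 0.531094
Discount per step: exp(-r*dt) = 0.998280
Stock lattice S(k, i) with i counting down-moves:
  k=0: S(0,0) = 10.4500
  k=1: S(1,0) = 10.6967; S(1,1) = 10.2090
  k=2: S(2,0) = 10.9491; S(2,1) = 10.4500; S(2,2) = 9.9736
  k=3: S(3,0) = 11.2076; S(3,1) = 10.6967; S(3,2) = 10.2090; S(3,3) = 9.7437
Terminal payoffs V(N, i) = max(K - S_T, 0):
  V(3,0) = 0.000000; V(3,1) = 0.000000; V(3,2) = 0.020963; V(3,3) = 0.486348
Backward induction: V(k, i) = exp(-r*dt) * [p * V(k+1, i) + (1-p) * V(k+1, i+1)]; then take max(V_cont, immediate exercise) for American.
  V(2,0) = exp(-r*dt) * [p*0.000000 + (1-p)*0.000000] = 0.000000; exercise = 0.000000; V(2,0) = max -> 0.000000
  V(2,1) = exp(-r*dt) * [p*0.000000 + (1-p)*0.020963] = 0.009813; exercise = 0.000000; V(2,1) = max -> 0.009813
  V(2,2) = exp(-r*dt) * [p*0.020963 + (1-p)*0.486348] = 0.238774; exercise = 0.256370; V(2,2) = max -> 0.256370
  V(1,0) = exp(-r*dt) * [p*0.000000 + (1-p)*0.009813] = 0.004593; exercise = 0.000000; V(1,0) = max -> 0.004593
  V(1,1) = exp(-r*dt) * [p*0.009813 + (1-p)*0.256370] = 0.125209; exercise = 0.020963; V(1,1) = max -> 0.125209
  V(0,0) = exp(-r*dt) * [p*0.004593 + (1-p)*0.125209] = 0.061046; exercise = 0.000000; V(0,0) = max -> 0.061046


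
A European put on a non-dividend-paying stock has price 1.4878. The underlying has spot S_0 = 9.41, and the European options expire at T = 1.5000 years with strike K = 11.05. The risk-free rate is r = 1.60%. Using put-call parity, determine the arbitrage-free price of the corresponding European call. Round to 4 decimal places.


Put-call parity: C - P = S_0 * exp(-qT) - K * exp(-rT).
S_0 * exp(-qT) = 9.4100 * 1.00000000 = 9.41000000
K * exp(-rT) = 11.0500 * 0.97628571 = 10.78795709
C = P + S*exp(-qT) - K*exp(-rT)
C = 1.4878 + 9.41000000 - 10.78795709 = 0.1098

Answer: Call price = 0.1098


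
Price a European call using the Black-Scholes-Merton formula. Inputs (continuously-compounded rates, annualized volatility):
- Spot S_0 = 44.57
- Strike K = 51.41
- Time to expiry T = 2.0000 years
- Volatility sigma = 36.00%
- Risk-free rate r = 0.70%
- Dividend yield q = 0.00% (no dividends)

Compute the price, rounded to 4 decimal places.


d1 = (ln(S/K) + (r - q + 0.5*sigma^2) * T) / (sigma * sqrt(T)) = 0.00162690
d2 = d1 - sigma * sqrt(T) = -0.50748999
exp(-rT) = 0.98609754; exp(-qT) = 1.00000000
C = S_0 * exp(-qT) * N(d1) - K * exp(-rT) * N(d2)
N(d1) = 0.50064904; N(d2) = 0.30590553
C = 44.5700 * 1.00000000 * 0.50064904 - 51.4100 * 0.98609754 * 0.30590553 = 6.8060

Answer: Price = 6.8060


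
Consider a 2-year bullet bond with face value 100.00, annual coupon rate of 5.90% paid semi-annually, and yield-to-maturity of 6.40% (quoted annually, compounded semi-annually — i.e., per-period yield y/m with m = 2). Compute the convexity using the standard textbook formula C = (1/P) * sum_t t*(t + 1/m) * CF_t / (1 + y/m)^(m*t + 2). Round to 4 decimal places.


Coupon per period c = face * coupon_rate / m = 2.950000
Periods per year m = 2; per-period yield y/m = 0.032000
Number of cashflows N = 4
Cashflows (t years, CF_t, discount factor 1/(1+y/m)^(m*t), PV):
  t = 0.5000: CF_t = 2.950000, DF = 0.968992, PV = 2.858527
  t = 1.0000: CF_t = 2.950000, DF = 0.938946, PV = 2.769891
  t = 1.5000: CF_t = 2.950000, DF = 0.909831, PV = 2.684003
  t = 2.0000: CF_t = 102.950000, DF = 0.881620, PV = 90.762732
Price P = sum_t PV_t = 99.075153
Convexity numerator sum_t t*(t + 1/m) * CF_t / (1+y/m)^(m*t + 2):
  t = 0.5000: term = 1.342001
  t = 1.0000: term = 3.901166
  t = 1.5000: term = 7.560400
  t = 2.0000: term = 426.106512
Convexity = (1/P) * sum = 438.910080 / 99.075153 = 4.430072

Answer: Convexity = 4.4301


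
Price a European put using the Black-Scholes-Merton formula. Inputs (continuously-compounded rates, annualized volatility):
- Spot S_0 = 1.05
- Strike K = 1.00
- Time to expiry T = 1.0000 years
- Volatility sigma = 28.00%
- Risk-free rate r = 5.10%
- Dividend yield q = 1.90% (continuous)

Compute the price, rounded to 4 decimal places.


Answer: Price = 0.0748

Derivation:
d1 = (ln(S/K) + (r - q + 0.5*sigma^2) * T) / (sigma * sqrt(T)) = 0.42853630
d2 = d1 - sigma * sqrt(T) = 0.14853630
exp(-rT) = 0.95027867; exp(-qT) = 0.98117936
P = K * exp(-rT) * N(-d2) - S_0 * exp(-qT) * N(-d1)
N(-d1) = 0.33413036; N(-d2) = 0.44095977
P = 1.0000 * 0.95027867 * 0.44095977 - 1.0500 * 0.98117936 * 0.33413036 = 0.0748


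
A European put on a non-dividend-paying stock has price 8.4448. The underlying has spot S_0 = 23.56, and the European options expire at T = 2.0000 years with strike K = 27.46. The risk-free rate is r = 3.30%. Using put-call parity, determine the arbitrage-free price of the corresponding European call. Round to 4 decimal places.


Put-call parity: C - P = S_0 * exp(-qT) - K * exp(-rT).
S_0 * exp(-qT) = 23.5600 * 1.00000000 = 23.56000000
K * exp(-rT) = 27.4600 * 0.93613086 = 25.70615353
C = P + S*exp(-qT) - K*exp(-rT)
C = 8.4448 + 23.56000000 - 25.70615353 = 6.2986

Answer: Call price = 6.2986


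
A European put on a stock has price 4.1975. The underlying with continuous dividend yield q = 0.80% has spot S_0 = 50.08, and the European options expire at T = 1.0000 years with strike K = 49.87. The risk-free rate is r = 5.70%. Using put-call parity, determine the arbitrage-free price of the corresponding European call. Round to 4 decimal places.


Put-call parity: C - P = S_0 * exp(-qT) - K * exp(-rT).
S_0 * exp(-qT) = 50.0800 * 0.99203191 = 49.68095830
K * exp(-rT) = 49.8700 * 0.94459407 = 47.10690624
C = P + S*exp(-qT) - K*exp(-rT)
C = 4.1975 + 49.68095830 - 47.10690624 = 6.7716

Answer: Call price = 6.7716


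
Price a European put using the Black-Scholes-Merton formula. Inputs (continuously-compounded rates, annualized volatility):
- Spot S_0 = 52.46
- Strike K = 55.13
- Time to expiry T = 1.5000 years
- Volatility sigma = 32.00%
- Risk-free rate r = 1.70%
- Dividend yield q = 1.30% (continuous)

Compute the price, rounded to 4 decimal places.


Answer: Price = 9.3684

Derivation:
d1 = (ln(S/K) + (r - q + 0.5*sigma^2) * T) / (sigma * sqrt(T)) = 0.08460166
d2 = d1 - sigma * sqrt(T) = -0.30731670
exp(-rT) = 0.97482238; exp(-qT) = 0.98068890
P = K * exp(-rT) * N(-d2) - S_0 * exp(-qT) * N(-d1)
N(-d1) = 0.46628904; N(-d2) = 0.62069884
P = 55.1300 * 0.97482238 * 0.62069884 - 52.4600 * 0.98068890 * 0.46628904 = 9.3684


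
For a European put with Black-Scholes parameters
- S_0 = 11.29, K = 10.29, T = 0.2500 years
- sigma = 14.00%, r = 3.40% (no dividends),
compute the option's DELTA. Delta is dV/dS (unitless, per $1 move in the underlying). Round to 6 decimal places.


Answer: Delta = -0.069256

Derivation:
d1 = 1.4813546902; d2 = 1.4113546902
phi(d1) = 0.1331679198; exp(-qT) = 1.0000000000; exp(-rT) = 0.9915360229
N(-d1) = 0.0692560410
Delta = -exp(-qT) * N(-d1) = -1.0000000000 * 0.0692560410 = -0.069256


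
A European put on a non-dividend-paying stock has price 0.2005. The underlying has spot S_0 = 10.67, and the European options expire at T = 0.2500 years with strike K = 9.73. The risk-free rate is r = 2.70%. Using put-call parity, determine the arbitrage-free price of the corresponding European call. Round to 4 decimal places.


Put-call parity: C - P = S_0 * exp(-qT) - K * exp(-rT).
S_0 * exp(-qT) = 10.6700 * 1.00000000 = 10.67000000
K * exp(-rT) = 9.7300 * 0.99327273 = 9.66454366
C = P + S*exp(-qT) - K*exp(-rT)
C = 0.2005 + 10.67000000 - 9.66454366 = 1.2060

Answer: Call price = 1.2060


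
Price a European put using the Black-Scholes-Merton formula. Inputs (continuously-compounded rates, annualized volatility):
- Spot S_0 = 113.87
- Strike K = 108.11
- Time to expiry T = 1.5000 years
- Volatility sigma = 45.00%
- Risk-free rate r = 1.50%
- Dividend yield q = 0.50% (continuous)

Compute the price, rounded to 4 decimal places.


d1 = (ln(S/K) + (r - q + 0.5*sigma^2) * T) / (sigma * sqrt(T)) = 0.39696833
d2 = d1 - sigma * sqrt(T) = -0.15416686
exp(-rT) = 0.97775124; exp(-qT) = 0.99252805
P = K * exp(-rT) * N(-d2) - S_0 * exp(-qT) * N(-d1)
N(-d1) = 0.34569541; N(-d2) = 0.56126091
P = 108.1100 * 0.97775124 * 0.56126091 - 113.8700 * 0.99252805 * 0.34569541 = 20.2577

Answer: Price = 20.2577


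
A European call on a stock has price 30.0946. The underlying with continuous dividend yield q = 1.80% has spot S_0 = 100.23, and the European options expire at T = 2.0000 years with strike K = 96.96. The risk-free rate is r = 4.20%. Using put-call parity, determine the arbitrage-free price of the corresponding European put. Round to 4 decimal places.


Put-call parity: C - P = S_0 * exp(-qT) - K * exp(-rT).
S_0 * exp(-qT) = 100.2300 * 0.96464029 = 96.68589662
K * exp(-rT) = 96.9600 * 0.91943126 = 89.14805459
P = C - S*exp(-qT) + K*exp(-rT)
P = 30.0946 - 96.68589662 + 89.14805459 = 22.5568

Answer: Put price = 22.5568


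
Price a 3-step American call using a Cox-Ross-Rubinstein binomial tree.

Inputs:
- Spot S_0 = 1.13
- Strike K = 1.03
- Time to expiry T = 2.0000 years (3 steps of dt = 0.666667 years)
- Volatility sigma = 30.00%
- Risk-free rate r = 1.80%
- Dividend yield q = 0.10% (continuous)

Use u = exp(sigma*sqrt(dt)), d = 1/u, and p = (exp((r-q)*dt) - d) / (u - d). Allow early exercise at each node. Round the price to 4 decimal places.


dt = T/N = 0.666667
u = exp(sigma*sqrt(dt)) = 1.277556; d = 1/u = 0.782744
p = (exp((r-q)*dt) - d) / (u - d) = 0.462102
Discount per step: exp(-r*dt) = 0.988072
Stock lattice S(k, i) with i counting down-moves:
  k=0: S(0,0) = 1.1300
  k=1: S(1,0) = 1.4436; S(1,1) = 0.8845
  k=2: S(2,0) = 1.8443; S(2,1) = 1.1300; S(2,2) = 0.6923
  k=3: S(3,0) = 2.3562; S(3,1) = 1.4436; S(3,2) = 0.8845; S(3,3) = 0.5419
Terminal payoffs V(N, i) = max(S_T - K, 0):
  V(3,0) = 1.326234; V(3,1) = 0.413638; V(3,2) = 0.000000; V(3,3) = 0.000000
Backward induction: V(k, i) = exp(-r*dt) * [p * V(k+1, i) + (1-p) * V(k+1, i+1)]; then take max(V_cont, immediate exercise) for American.
  V(2,0) = exp(-r*dt) * [p*1.326234 + (1-p)*0.413638] = 0.825386; exercise = 0.814329; V(2,0) = max -> 0.825386
  V(2,1) = exp(-r*dt) * [p*0.413638 + (1-p)*0.000000] = 0.188863; exercise = 0.100000; V(2,1) = max -> 0.188863
  V(2,2) = exp(-r*dt) * [p*0.000000 + (1-p)*0.000000] = 0.000000; exercise = 0.000000; V(2,2) = max -> 0.000000
  V(1,0) = exp(-r*dt) * [p*0.825386 + (1-p)*0.188863] = 0.477240; exercise = 0.413638; V(1,0) = max -> 0.477240
  V(1,1) = exp(-r*dt) * [p*0.188863 + (1-p)*0.000000] = 0.086233; exercise = 0.000000; V(1,1) = max -> 0.086233
  V(0,0) = exp(-r*dt) * [p*0.477240 + (1-p)*0.086233] = 0.263734; exercise = 0.100000; V(0,0) = max -> 0.263734

Answer: Price = V(0,0) = 0.2637


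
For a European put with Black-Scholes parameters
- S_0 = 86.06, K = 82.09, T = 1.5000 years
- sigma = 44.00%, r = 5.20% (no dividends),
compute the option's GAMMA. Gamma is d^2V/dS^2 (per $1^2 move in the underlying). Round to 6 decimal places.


d1 = 0.5018271882; d2 = -0.0370605552
phi(d1) = 0.3517432417; exp(-qT) = 1.0000000000; exp(-rT) = 0.9249644265
Gamma = exp(-qT) * phi(d1) / (S * sigma * sqrt(T)) = 1.0000000000 * 0.3517432417 / (86.0600 * 0.4400 * 1.2247448714) = 0.007584

Answer: Gamma = 0.007584


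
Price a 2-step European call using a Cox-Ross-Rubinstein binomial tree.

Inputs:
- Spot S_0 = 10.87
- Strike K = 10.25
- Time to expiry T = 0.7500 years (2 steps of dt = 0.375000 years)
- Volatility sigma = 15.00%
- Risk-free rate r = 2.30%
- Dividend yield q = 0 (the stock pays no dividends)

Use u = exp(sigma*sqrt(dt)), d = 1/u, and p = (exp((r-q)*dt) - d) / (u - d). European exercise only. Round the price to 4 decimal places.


Answer: Price = V(0,0) = 1.0633

Derivation:
dt = T/N = 0.375000
u = exp(sigma*sqrt(dt)) = 1.096207; d = 1/u = 0.912237
p = (exp((r-q)*dt) - d) / (u - d) = 0.524138
Discount per step: exp(-r*dt) = 0.991412
Stock lattice S(k, i) with i counting down-moves:
  k=0: S(0,0) = 10.8700
  k=1: S(1,0) = 11.9158; S(1,1) = 9.9160
  k=2: S(2,0) = 13.0621; S(2,1) = 10.8700; S(2,2) = 9.0457
Terminal payoffs V(N, i) = max(S_T - K, 0):
  V(2,0) = 2.812146; V(2,1) = 0.620000; V(2,2) = 0.000000
Backward induction: V(k, i) = exp(-r*dt) * [p * V(k+1, i) + (1-p) * V(k+1, i+1)].
  V(1,0) = exp(-r*dt) * [p*2.812146 + (1-p)*0.620000] = 1.753794
  V(1,1) = exp(-r*dt) * [p*0.620000 + (1-p)*0.000000] = 0.322174
  V(0,0) = exp(-r*dt) * [p*1.753794 + (1-p)*0.322174] = 1.063329


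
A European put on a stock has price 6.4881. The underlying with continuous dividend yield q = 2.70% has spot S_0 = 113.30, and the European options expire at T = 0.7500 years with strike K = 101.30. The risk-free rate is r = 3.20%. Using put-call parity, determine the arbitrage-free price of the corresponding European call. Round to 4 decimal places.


Put-call parity: C - P = S_0 * exp(-qT) - K * exp(-rT).
S_0 * exp(-qT) = 113.3000 * 0.97995365 = 111.02874903
K * exp(-rT) = 101.3000 * 0.97628571 = 98.89774240
C = P + S*exp(-qT) - K*exp(-rT)
C = 6.4881 + 111.02874903 - 98.89774240 = 18.6191

Answer: Call price = 18.6191


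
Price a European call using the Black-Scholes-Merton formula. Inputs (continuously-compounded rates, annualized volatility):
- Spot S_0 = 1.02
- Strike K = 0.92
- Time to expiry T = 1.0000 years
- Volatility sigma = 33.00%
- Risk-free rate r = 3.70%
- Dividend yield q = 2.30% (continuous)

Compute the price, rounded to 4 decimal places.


Answer: Price = 0.1861

Derivation:
d1 = (ln(S/K) + (r - q + 0.5*sigma^2) * T) / (sigma * sqrt(T)) = 0.52010375
d2 = d1 - sigma * sqrt(T) = 0.19010375
exp(-rT) = 0.96367614; exp(-qT) = 0.97726248
C = S_0 * exp(-qT) * N(d1) - K * exp(-rT) * N(d2)
N(d1) = 0.69850437; N(d2) = 0.57538608
C = 1.0200 * 0.97726248 * 0.69850437 - 0.9200 * 0.96367614 * 0.57538608 = 0.1861


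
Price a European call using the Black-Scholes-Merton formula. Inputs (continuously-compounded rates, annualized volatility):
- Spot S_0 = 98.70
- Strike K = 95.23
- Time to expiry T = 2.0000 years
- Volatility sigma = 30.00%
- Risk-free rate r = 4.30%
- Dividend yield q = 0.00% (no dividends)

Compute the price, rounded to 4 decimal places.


d1 = (ln(S/K) + (r - q + 0.5*sigma^2) * T) / (sigma * sqrt(T)) = 0.49919365
d2 = d1 - sigma * sqrt(T) = 0.07492958
exp(-rT) = 0.91759423; exp(-qT) = 1.00000000
C = S_0 * exp(-qT) * N(d1) - K * exp(-rT) * N(d2)
N(d1) = 0.69117852; N(d2) = 0.52986463
C = 98.7000 * 1.00000000 * 0.69117852 - 95.2300 * 0.91759423 * 0.52986463 = 21.9184

Answer: Price = 21.9184


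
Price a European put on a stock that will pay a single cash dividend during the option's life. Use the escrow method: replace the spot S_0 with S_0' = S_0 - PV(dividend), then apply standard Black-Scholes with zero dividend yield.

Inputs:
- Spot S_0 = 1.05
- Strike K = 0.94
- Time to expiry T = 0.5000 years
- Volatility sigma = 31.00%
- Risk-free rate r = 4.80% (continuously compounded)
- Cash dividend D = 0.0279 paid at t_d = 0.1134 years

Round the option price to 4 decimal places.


Answer: Price = 0.0424

Derivation:
PV(D) = D * exp(-r * t_d) = 0.0279 * 0.99457159 = 0.02774855
S_0' = S_0 - PV(D) = 1.0500 - 0.02774855 = 1.02225145
d1 = (ln(S_0'/K) + (r + sigma^2/2)*T) / (sigma*sqrt(T)) = 0.60176112
d2 = d1 - sigma*sqrt(T) = 0.38255802
exp(-rT) = 0.97628571
N(-d1) = 0.27366658; N(-d2) = 0.35102375
P = K * exp(-rT) * N(-d2) - S_0' * N(-d1) = 0.9400 * 0.97628571 * 0.35102375 - 1.02225145 * 0.27366658 = 0.0424


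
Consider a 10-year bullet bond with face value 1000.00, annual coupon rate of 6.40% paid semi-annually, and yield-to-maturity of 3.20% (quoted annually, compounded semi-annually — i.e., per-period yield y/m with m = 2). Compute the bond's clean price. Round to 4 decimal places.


Answer: Price = 1272.0093

Derivation:
Coupon per period c = face * coupon_rate / m = 32.000000
Periods per year m = 2; per-period yield y/m = 0.016000
Number of cashflows N = 20
Cashflows (t years, CF_t, discount factor 1/(1+y/m)^(m*t), PV):
  t = 0.5000: CF_t = 32.000000, DF = 0.984252, PV = 31.496063
  t = 1.0000: CF_t = 32.000000, DF = 0.968752, PV = 31.000062
  t = 1.5000: CF_t = 32.000000, DF = 0.953496, PV = 30.511872
  t = 2.0000: CF_t = 32.000000, DF = 0.938480, PV = 30.031370
  t = 2.5000: CF_t = 32.000000, DF = 0.923701, PV = 29.558435
  t = 3.0000: CF_t = 32.000000, DF = 0.909155, PV = 29.092948
  t = 3.5000: CF_t = 32.000000, DF = 0.894837, PV = 28.634791
  t = 4.0000: CF_t = 32.000000, DF = 0.880745, PV = 28.183850
  t = 4.5000: CF_t = 32.000000, DF = 0.866875, PV = 27.740010
  t = 5.0000: CF_t = 32.000000, DF = 0.853224, PV = 27.303159
  t = 5.5000: CF_t = 32.000000, DF = 0.839787, PV = 26.873188
  t = 6.0000: CF_t = 32.000000, DF = 0.826562, PV = 26.449988
  t = 6.5000: CF_t = 32.000000, DF = 0.813545, PV = 26.033453
  t = 7.0000: CF_t = 32.000000, DF = 0.800734, PV = 25.623477
  t = 7.5000: CF_t = 32.000000, DF = 0.788124, PV = 25.219958
  t = 8.0000: CF_t = 32.000000, DF = 0.775712, PV = 24.822793
  t = 8.5000: CF_t = 32.000000, DF = 0.763496, PV = 24.431883
  t = 9.0000: CF_t = 32.000000, DF = 0.751473, PV = 24.047129
  t = 9.5000: CF_t = 32.000000, DF = 0.739639, PV = 23.668434
  t = 10.0000: CF_t = 1032.000000, DF = 0.727991, PV = 751.286419
Price P = sum_t PV_t = 1272.009284


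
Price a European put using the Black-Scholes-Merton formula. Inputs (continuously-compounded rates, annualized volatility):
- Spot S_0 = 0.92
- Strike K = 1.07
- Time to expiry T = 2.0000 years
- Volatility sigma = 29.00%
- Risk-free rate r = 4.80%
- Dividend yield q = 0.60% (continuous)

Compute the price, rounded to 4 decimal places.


Answer: Price = 0.1863

Derivation:
d1 = (ln(S/K) + (r - q + 0.5*sigma^2) * T) / (sigma * sqrt(T)) = 0.04159676
d2 = d1 - sigma * sqrt(T) = -0.36852518
exp(-rT) = 0.90846402; exp(-qT) = 0.98807171
P = K * exp(-rT) * N(-d2) - S_0 * exp(-qT) * N(-d1)
N(-d1) = 0.48341008; N(-d2) = 0.64375916
P = 1.0700 * 0.90846402 * 0.64375916 - 0.9200 * 0.98807171 * 0.48341008 = 0.1863


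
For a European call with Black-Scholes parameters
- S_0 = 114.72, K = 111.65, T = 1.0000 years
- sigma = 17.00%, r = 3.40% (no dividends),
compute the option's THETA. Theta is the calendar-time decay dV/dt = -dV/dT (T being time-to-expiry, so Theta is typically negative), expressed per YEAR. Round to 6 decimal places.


d1 = 0.4445611680; d2 = 0.2745611680
phi(d1) = 0.3614050783; exp(-qT) = 1.0000000000; exp(-rT) = 0.9665715046
Theta = -S*exp(-qT)*phi(d1)*sigma/(2*sqrt(T)) - r*K*exp(-rT)*N(d2) + q*S*exp(-qT)*N(d1)
N(d1) = 0.6716815423; N(d2) = 0.6081732982; sqrt(T) = 1.0000000000
Term 1 = -114.7200 * 1.0000000000 * 0.3614050783 * 0.1700 / (2 * 1.0000000000) = -3.5241331995
Term 2 = -0.0340 * 111.6500 * 0.9665715046 * 0.6081732982 = -2.2315107360
Term 3 = 0 (no dividend yield, q = 0)
Theta = -3.5241331995 + (-2.2315107360) + (0.0000000000) = -5.755644

Answer: Theta = -5.755644
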